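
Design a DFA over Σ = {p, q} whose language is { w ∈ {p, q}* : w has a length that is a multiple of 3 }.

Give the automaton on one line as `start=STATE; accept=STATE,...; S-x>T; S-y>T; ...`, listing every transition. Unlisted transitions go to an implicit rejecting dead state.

start=A; accept=A; A-p>B; A-q>B; B-p>C; B-q>C; C-p>A; C-q>A

Only the length mod 3 matters, so use a 3-cycle: from any state, every input symbol moves to the next state, wrapping C back to A. Mark A accepting.
A 3-state machine:
       p  q 
>* A   B  B 
   B   C  C 
   C   A  A 
(> = start, * = accepting)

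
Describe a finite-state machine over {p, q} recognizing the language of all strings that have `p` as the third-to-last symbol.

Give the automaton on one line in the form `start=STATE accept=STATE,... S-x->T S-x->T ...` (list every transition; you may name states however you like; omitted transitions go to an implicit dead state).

start=s0 accept=s7,s8,s9,s10 s0-p->s1 s0-q->s2 s1-p->s3 s1-q->s4 s2-p->s5 s2-q->s6 s3-p->s7 s3-q->s8 s4-p->s9 s4-q->s10 s5-p->s11 s5-q->s12 s6-p->s13 s6-q->s14 s7-p->s7 s7-q->s8 s8-p->s9 s8-q->s10 s9-p->s11 s9-q->s12 s10-p->s13 s10-q->s14 s11-p->s7 s11-q->s8 s12-p->s9 s12-q->s10 s13-p->s11 s13-q->s12 s14-p->s13 s14-q->s14

Because acceptance depends on a position counted from the end, the machine has to buffer the most recent 3 symbols. Make each state the string of the last up-to-3 symbols read; on input `x` shift the window left and append `x`. Accept when the buffered window has length 3 and begins with `p`.
With 15 states:
          p    q  
>  s0     s1   s2 
   s1     s3   s4 
   s2     s5   s6 
   s3     s7   s8 
   s4     s9  s10 
   s5    s11  s12 
   s6    s13  s14 
 * s7     s7   s8 
 * s8     s9  s10 
 * s9    s11  s12 
 * s10   s13  s14 
   s11    s7   s8 
   s12    s9  s10 
   s13   s11  s12 
   s14   s13  s14 
(> = start, * = accepting)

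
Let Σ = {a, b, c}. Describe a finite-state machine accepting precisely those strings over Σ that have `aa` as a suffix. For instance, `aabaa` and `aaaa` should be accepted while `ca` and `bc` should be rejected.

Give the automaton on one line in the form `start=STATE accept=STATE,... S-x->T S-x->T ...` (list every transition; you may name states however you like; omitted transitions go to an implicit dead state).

start=s0 accept=s2 s0-a->s1 s0-b->s0 s0-c->s0 s1-a->s2 s1-b->s0 s1-c->s0 s2-a->s2 s2-b->s0 s2-c->s0

Remember how much of `aa` the current input suffix matches. State s0 means no match yet; s1 means the last symbol is `a`; s2 means the last 2 symbols are `aa`. Only s2 accepts. On a mismatch, fall back to the longest proper suffix that is still a prefix of `aa`.
A 3-state machine:
        a   b   c  
>  s0   s1  s0  s0 
   s1   s2  s0  s0 
 * s2   s2  s0  s0 
(> = start, * = accepting)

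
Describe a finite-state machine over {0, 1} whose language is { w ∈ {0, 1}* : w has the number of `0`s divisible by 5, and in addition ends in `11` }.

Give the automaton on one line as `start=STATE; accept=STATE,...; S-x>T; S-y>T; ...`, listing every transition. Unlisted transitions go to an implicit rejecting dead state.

start=S0; accept=S5; S0-0>S1; S0-1>S2; S1-0>S3; S1-1>S4; S2-0>S1; S2-1>S5; S3-0>S6; S3-1>S7; S4-0>S3; S4-1>S8; S5-0>S1; S5-1>S5; S6-0>S9; S6-1>S10; S7-0>S6; S7-1>S11; S8-0>S3; S8-1>S8; S9-0>S0; S9-1>S12; S10-0>S9; S10-1>S13; S11-0>S6; S11-1>S11; S12-0>S0; S12-1>S14; S13-0>S9; S13-1>S13; S14-0>S0; S14-1>S14

Handle the two conditions separately and then intersect. The first has 5 states tracking the count of `0`s modulo 5; the second has 3 states tracking how much of the suffix `11` has currently been matched. A product state is a pair (one from each), accepting exactly when both do.
          0    1  
>  S0     S1   S2 
   S1     S3   S4 
   S2     S1   S5 
   S3     S6   S7 
   S4     S3   S8 
 * S5     S1   S5 
   S6     S9  S10 
   S7     S6  S11 
   S8     S3   S8 
   S9     S0  S12 
   S10    S9  S13 
   S11    S6  S11 
   S12    S0  S14 
   S13    S9  S13 
   S14    S0  S14 
(> = start, * = accepting)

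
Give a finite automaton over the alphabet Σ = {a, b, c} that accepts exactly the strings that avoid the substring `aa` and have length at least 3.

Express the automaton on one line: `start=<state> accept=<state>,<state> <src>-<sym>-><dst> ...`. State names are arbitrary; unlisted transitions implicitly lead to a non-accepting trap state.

start=q0 accept=q6,q7 q0-a->q1 q0-b->q2 q0-c->q2 q1-a->q3 q1-b->q4 q1-c->q4 q2-a->q5 q2-b->q4 q2-c->q4 q3-a->q3 q3-b->q3 q3-c->q3 q4-a->q6 q4-b->q7 q4-c->q7 q5-a->q3 q5-b->q7 q5-c->q7 q6-a->q3 q6-b->q7 q6-c->q7 q7-a->q6 q7-b->q7 q7-c->q7

Run two small machines in parallel and take their product. The first has 3 states tracking partial matches of the forbidden pattern `aa`; the second has 5 states tracking the input length, saturating at 4. A product state is a pair (one from each), accepting exactly when both do. After merging equivalent states the machine shrinks.
An 8-state machine:
        a   b   c  
>  q0   q1  q2  q2 
   q1   q3  q4  q4 
   q2   q5  q4  q4 
   q3   q3  q3  q3 
   q4   q6  q7  q7 
   q5   q3  q7  q7 
 * q6   q3  q7  q7 
 * q7   q6  q7  q7 
(> = start, * = accepting)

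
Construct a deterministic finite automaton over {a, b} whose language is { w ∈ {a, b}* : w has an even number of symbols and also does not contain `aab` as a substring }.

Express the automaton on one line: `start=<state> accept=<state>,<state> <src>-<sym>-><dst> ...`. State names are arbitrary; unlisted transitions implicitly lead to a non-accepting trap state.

start=q0 accept=q0,q3,q4 q0-a->q1 q0-b->q2 q1-a->q3 q1-b->q0 q2-a->q4 q2-b->q0 q3-a->q5 q3-b->q6 q4-a->q5 q4-b->q2 q5-a->q3 q5-b->q7 q6-a->q7 q6-b->q7 q7-a->q6 q7-b->q6

Run two small machines in parallel and take their product. One (2 states) tracks the input length modulo 2; the other (4 states) tracks partial matches of the forbidden pattern `aab`. Each combined state is a pair, one component from each; accept when both components accept.
        a   b  
>* q0   q1  q2 
   q1   q3  q0 
   q2   q4  q0 
 * q3   q5  q6 
 * q4   q5  q2 
   q5   q3  q7 
   q6   q7  q7 
   q7   q6  q6 
(> = start, * = accepting)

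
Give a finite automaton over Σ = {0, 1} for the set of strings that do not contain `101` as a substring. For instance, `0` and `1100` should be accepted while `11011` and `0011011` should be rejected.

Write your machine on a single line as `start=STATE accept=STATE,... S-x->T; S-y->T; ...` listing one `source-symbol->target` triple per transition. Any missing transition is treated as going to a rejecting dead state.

start=S0; accept=S0,S1,S2; S0-0->S0; S0-1->S1; S1-0->S2; S1-1->S1; S2-0->S0; S2-1->S3; S3-0->S3; S3-1->S3

Track partial matches of the forbidden pattern `101`. State S3 is a dead state reached once `101` has occurred; every other state accepts. S0 means no part of `101` is currently matched.
        0   1  
>* S0   S0  S1 
 * S1   S2  S1 
 * S2   S0  S3 
   S3   S3  S3 
(> = start, * = accepting)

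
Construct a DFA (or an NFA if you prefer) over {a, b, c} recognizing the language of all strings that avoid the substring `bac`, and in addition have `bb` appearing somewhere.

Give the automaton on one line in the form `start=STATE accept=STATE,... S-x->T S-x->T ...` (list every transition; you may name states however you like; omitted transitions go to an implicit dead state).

Run two small machines in parallel and take their product. One (4 states) tracks partial matches of the forbidden pattern `bac`; the other (3 states) tracks whether and how much of `bb` has been seen. Each combined state is a pair, one component from each; accept when both components accept. After merging equivalent states the machine shrinks.
With 7 states:
        a   b   c  
>  q0   q0  q1  q0 
   q1   q2  q3  q0 
   q2   q0  q1  q4 
 * q3   q5  q3  q6 
   q4   q4  q4  q4 
 * q5   q6  q3  q4 
 * q6   q6  q3  q6 
(> = start, * = accepting)

start=q0 accept=q3,q5,q6 q0-a->q0 q0-b->q1 q0-c->q0 q1-a->q2 q1-b->q3 q1-c->q0 q2-a->q0 q2-b->q1 q2-c->q4 q3-a->q5 q3-b->q3 q3-c->q6 q4-a->q4 q4-b->q4 q4-c->q4 q5-a->q6 q5-b->q3 q5-c->q4 q6-a->q6 q6-b->q3 q6-c->q6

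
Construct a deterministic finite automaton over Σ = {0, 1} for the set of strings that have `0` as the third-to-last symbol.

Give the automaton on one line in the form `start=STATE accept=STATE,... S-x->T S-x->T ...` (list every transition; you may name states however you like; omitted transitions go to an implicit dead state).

start=q0 accept=q7,q8,q9,q10 q0-0->q1 q0-1->q2 q1-0->q3 q1-1->q4 q2-0->q5 q2-1->q6 q3-0->q7 q3-1->q8 q4-0->q9 q4-1->q10 q5-0->q11 q5-1->q12 q6-0->q13 q6-1->q14 q7-0->q7 q7-1->q8 q8-0->q9 q8-1->q10 q9-0->q11 q9-1->q12 q10-0->q13 q10-1->q14 q11-0->q7 q11-1->q8 q12-0->q9 q12-1->q10 q13-0->q11 q13-1->q12 q14-0->q13 q14-1->q14

A DFA must remember the last 3 symbols (since which symbol is third-to-last isn't known until the input ends). Use one state per possible window of the last ≤3 symbols; accept from those whose window starts with `0`.
With 15 states:
          0    1  
>  q0     q1   q2 
   q1     q3   q4 
   q2     q5   q6 
   q3     q7   q8 
   q4     q9  q10 
   q5    q11  q12 
   q6    q13  q14 
 * q7     q7   q8 
 * q8     q9  q10 
 * q9    q11  q12 
 * q10   q13  q14 
   q11    q7   q8 
   q12    q9  q10 
   q13   q11  q12 
   q14   q13  q14 
(> = start, * = accepting)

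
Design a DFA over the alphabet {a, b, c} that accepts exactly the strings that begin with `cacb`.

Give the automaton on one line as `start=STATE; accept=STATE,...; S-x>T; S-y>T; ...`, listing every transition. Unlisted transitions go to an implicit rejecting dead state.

Walk along `cacb` while the input agrees: from q0 take `c` to q1, and so on. Any deviation drops to the rejecting sink q5. Once q4 is reached the prefix is confirmed and every continuation is accepted.
6 states suffice.
        a   b   c  
>  q0   q5  q5  q1 
   q1   q2  q5  q5 
   q2   q5  q5  q3 
   q3   q5  q4  q5 
 * q4   q4  q4  q4 
   q5   q5  q5  q5 
(> = start, * = accepting)

start=q0; accept=q4; q0-a>q5; q0-b>q5; q0-c>q1; q1-a>q2; q1-b>q5; q1-c>q5; q2-a>q5; q2-b>q5; q2-c>q3; q3-a>q5; q3-b>q4; q3-c>q5; q4-a>q4; q4-b>q4; q4-c>q4; q5-a>q5; q5-b>q5; q5-c>q5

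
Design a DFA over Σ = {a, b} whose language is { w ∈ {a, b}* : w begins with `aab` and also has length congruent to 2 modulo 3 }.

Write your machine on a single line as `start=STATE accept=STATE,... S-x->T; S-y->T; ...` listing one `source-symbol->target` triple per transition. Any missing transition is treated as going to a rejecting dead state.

Build one automaton per condition and run them in lockstep. The first has 5 states tracking whether the input so far still matches the prefix `aab`; the second has 3 states tracking the input length modulo 3. A product state is a pair (one from each), accepting exactly when both do. Minimizing collapses redundant product states.
A 7-state machine:
        a   b  
>  s0   s1  s2 
   s1   s3  s2 
   s2   s2  s2 
   s3   s2  s4 
   s4   s5  s5 
   s5   s6  s6 
 * s6   s4  s4 
(> = start, * = accepting)

start=s0; accept=s6; s0-a->s1; s0-b->s2; s1-a->s3; s1-b->s2; s2-a->s2; s2-b->s2; s3-a->s2; s3-b->s4; s4-a->s5; s4-b->s5; s5-a->s6; s5-b->s6; s6-a->s4; s6-b->s4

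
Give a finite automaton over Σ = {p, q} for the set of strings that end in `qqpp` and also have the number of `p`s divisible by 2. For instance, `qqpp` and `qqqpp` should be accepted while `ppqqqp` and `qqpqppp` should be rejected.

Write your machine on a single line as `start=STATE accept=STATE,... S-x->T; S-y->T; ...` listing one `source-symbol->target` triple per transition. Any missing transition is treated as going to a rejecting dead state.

Handle the two conditions separately and then intersect. The first has 5 states tracking how much of the suffix `qqpp` has currently been matched; the second has 2 states tracking the count of `p`s modulo 2. A product state is a pair (one from each), accepting exactly when both do.
10 states suffice.
        p   q  
>  S0   S1  S2 
   S1   S0  S3 
   S2   S1  S4 
   S3   S0  S5 
   S4   S6  S4 
   S5   S7  S5 
   S6   S8  S3 
   S7   S9  S2 
 * S8   S1  S2 
   S9   S0  S3 
(> = start, * = accepting)

start=S0; accept=S8; S0-p->S1; S0-q->S2; S1-p->S0; S1-q->S3; S2-p->S1; S2-q->S4; S3-p->S0; S3-q->S5; S4-p->S6; S4-q->S4; S5-p->S7; S5-q->S5; S6-p->S8; S6-q->S3; S7-p->S9; S7-q->S2; S8-p->S1; S8-q->S2; S9-p->S0; S9-q->S3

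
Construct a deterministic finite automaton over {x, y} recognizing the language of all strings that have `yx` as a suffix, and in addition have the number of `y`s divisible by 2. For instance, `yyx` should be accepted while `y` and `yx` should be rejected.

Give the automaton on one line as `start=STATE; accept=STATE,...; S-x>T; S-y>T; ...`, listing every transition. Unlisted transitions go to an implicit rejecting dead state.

start=q0; accept=q3; q0-x>q0; q0-y>q1; q1-x>q1; q1-y>q2; q2-x>q3; q2-y>q1; q3-x>q0; q3-y>q1

Build one automaton per condition and run them in lockstep. One (3 states) tracks how much of the suffix `yx` has currently been matched; the other (2 states) tracks the count of `y`s modulo 2. Each combined state is a pair, one component from each; accept when both components accept. Minimizing collapses redundant product states.
A 4-state machine:
        x   y  
>  q0   q0  q1 
   q1   q1  q2 
   q2   q3  q1 
 * q3   q0  q1 
(> = start, * = accepting)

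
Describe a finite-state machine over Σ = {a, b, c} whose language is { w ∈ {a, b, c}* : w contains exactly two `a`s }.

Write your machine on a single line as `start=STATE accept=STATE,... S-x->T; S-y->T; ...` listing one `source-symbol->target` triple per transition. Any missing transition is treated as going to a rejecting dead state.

Only the number of `a`s matters, and only up to 3. Make a chain S0 → S1 → S2 → S3 advanced by each `a` (with S3 absorbing); every other symbol self-loops. The accepting set is {S2}.
        a   b   c  
>  S0   S1  S0  S0 
   S1   S2  S1  S1 
 * S2   S3  S2  S2 
   S3   S3  S3  S3 
(> = start, * = accepting)

start=S0; accept=S2; S0-a->S1; S0-b->S0; S0-c->S0; S1-a->S2; S1-b->S1; S1-c->S1; S2-a->S3; S2-b->S2; S2-c->S2; S3-a->S3; S3-b->S3; S3-c->S3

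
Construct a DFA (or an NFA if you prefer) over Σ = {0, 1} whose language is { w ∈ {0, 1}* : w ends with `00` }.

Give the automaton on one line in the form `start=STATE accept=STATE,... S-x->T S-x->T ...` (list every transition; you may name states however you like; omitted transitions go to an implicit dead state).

start=q0 accept=q2 q0-0->q1 q0-1->q0 q1-0->q2 q1-1->q0 q2-0->q2 q2-1->q0

Remember how much of `00` the current input suffix matches. State q0 means no match yet; q1 means the last symbol is `0`; q2 means the last 2 symbols are `00`. Only q2 accepts. On a mismatch, fall back to the longest proper suffix that is still a prefix of `00`.
With 3 states:
        0   1  
>  q0   q1  q0 
   q1   q2  q0 
 * q2   q2  q0 
(> = start, * = accepting)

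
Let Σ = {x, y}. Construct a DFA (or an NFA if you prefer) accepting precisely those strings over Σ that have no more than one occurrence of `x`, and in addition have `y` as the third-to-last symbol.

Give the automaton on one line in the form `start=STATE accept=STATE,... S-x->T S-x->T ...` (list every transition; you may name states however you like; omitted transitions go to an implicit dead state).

Run two small machines in parallel and take their product. One (3 states) tracks the count of `x`s, saturating at 2; the other (15 states) tracks the last 3 symbols read. Each combined state is a pair, one component from each; accept when both components accept. Equivalent product states are then merged.
12 states suffice.
          x    y  
>  s0     s1   s2 
   s1     s3   s4 
   s2     s5   s6 
   s3     s3   s3 
   s4     s3   s7 
   s5     s3   s8 
   s6     s9  s10 
   s7     s3  s11 
 * s8     s3   s7 
 * s9     s3   s8 
 * s10    s9  s10 
 * s11    s3  s11 
(> = start, * = accepting)

start=s0 accept=s8,s9,s10,s11 s0-x->s1 s0-y->s2 s1-x->s3 s1-y->s4 s2-x->s5 s2-y->s6 s3-x->s3 s3-y->s3 s4-x->s3 s4-y->s7 s5-x->s3 s5-y->s8 s6-x->s9 s6-y->s10 s7-x->s3 s7-y->s11 s8-x->s3 s8-y->s7 s9-x->s3 s9-y->s8 s10-x->s9 s10-y->s10 s11-x->s3 s11-y->s11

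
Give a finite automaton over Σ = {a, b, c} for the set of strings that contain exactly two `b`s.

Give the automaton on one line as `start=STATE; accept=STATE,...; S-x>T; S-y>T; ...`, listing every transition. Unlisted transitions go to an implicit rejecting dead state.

start=q0; accept=q2; q0-a>q0; q0-b>q1; q0-c>q0; q1-a>q1; q1-b>q2; q1-c>q1; q2-a>q2; q2-b>q3; q2-c>q2; q3-a>q3; q3-b>q3; q3-c>q3

Count `b`s, saturating at 3: states q0 through q2 mean 0 through 2 `b`s seen; q3 means more than 2. Each `b` increments (capped at q3); other symbols loop. Accept from {q2}.
With 4 states:
        a   b   c  
>  q0   q0  q1  q0 
   q1   q1  q2  q1 
 * q2   q2  q3  q2 
   q3   q3  q3  q3 
(> = start, * = accepting)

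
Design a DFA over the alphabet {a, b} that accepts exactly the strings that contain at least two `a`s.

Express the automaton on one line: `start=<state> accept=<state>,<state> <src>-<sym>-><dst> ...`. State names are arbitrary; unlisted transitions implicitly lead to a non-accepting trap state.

start=s0 accept=s2,s3 s0-a->s1 s0-b->s0 s1-a->s2 s1-b->s1 s2-a->s3 s2-b->s2 s3-a->s3 s3-b->s3

Count `a`s, saturating at 3: states s0 through s2 mean 0 through 2 `a`s seen; s3 means more than 2. Each `a` increments (capped at s3); other symbols loop. Accept from {s2, s3}.
With 4 states:
        a   b  
>  s0   s1  s0 
   s1   s2  s1 
 * s2   s3  s2 
 * s3   s3  s3 
(> = start, * = accepting)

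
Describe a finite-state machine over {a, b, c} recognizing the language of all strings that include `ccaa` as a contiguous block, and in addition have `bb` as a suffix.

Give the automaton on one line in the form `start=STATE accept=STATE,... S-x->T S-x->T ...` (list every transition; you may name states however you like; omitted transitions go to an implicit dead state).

Build one automaton per condition and run them in lockstep. One (5 states) tracks whether and how much of `ccaa` has been seen; the other (3 states) tracks how much of the suffix `bb` has currently been matched. Each combined state is a pair, one component from each; accept when both components accept. Equivalent product states are then merged.
7 states suffice.
        a   b   c  
>  s0   s0  s0  s1 
   s1   s0  s0  s2 
   s2   s3  s0  s2 
   s3   s4  s0  s1 
   s4   s4  s5  s4 
   s5   s4  s6  s4 
 * s6   s4  s6  s4 
(> = start, * = accepting)

start=s0 accept=s6 s0-a->s0 s0-b->s0 s0-c->s1 s1-a->s0 s1-b->s0 s1-c->s2 s2-a->s3 s2-b->s0 s2-c->s2 s3-a->s4 s3-b->s0 s3-c->s1 s4-a->s4 s4-b->s5 s4-c->s4 s5-a->s4 s5-b->s6 s5-c->s4 s6-a->s4 s6-b->s6 s6-c->s4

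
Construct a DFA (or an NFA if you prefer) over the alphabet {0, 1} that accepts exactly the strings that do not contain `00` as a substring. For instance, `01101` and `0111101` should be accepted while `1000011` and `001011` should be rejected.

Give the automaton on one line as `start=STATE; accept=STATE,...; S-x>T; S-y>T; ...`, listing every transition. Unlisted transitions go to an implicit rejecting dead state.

start=S0; accept=S0,S1; S0-0>S1; S0-1>S0; S1-0>S2; S1-1>S0; S2-0>S2; S2-1>S2

This is the complement of 'contains `00`'. Use the same substring-matching states — S0 through S2 holding how much of `00` has just been matched — but flip the accepting set: everything except the trap S2 accepts.
3 states suffice.
        0   1  
>* S0   S1  S0 
 * S1   S2  S0 
   S2   S2  S2 
(> = start, * = accepting)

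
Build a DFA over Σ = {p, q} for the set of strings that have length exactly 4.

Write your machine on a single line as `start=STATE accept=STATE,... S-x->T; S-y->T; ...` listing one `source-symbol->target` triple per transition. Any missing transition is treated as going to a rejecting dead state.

Count input length up to 5: every symbol moves from A toward F, which means 'more than 4' and absorbs. Accept from {E}.
       p  q 
>  A   B  B 
   B   C  C 
   C   D  D 
   D   E  E 
 * E   F  F 
   F   F  F 
(> = start, * = accepting)

start=A; accept=E; A-p->B; A-q->B; B-p->C; B-q->C; C-p->D; C-q->D; D-p->E; D-q->E; E-p->F; E-q->F; F-p->F; F-q->F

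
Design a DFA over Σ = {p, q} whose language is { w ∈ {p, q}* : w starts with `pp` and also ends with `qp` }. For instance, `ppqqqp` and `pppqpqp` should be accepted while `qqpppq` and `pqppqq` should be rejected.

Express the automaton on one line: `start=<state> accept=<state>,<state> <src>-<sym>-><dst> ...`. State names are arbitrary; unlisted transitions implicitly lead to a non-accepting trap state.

start=A accept=F A-p->B A-q->C B-p->D B-q->C C-p->C C-q->C D-p->D D-q->E E-p->F E-q->E F-p->D F-q->E

Handle the two conditions separately and then intersect. The first has 4 states tracking whether the input so far still matches the prefix `pp`; the second has 3 states tracking how much of the suffix `qp` has currently been matched. A product state is a pair (one from each), accepting exactly when both do. Equivalent product states are then merged.
6 states suffice.
       p  q 
>  A   B  C 
   B   D  C 
   C   C  C 
   D   D  E 
   E   F  E 
 * F   D  E 
(> = start, * = accepting)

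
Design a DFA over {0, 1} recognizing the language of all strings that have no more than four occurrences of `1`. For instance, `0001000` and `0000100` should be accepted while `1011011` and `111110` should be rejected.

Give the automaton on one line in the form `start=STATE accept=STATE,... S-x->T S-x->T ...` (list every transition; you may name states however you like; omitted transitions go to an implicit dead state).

start=S0 accept=S0,S1,S2,S3,S4 S0-0->S0 S0-1->S1 S1-0->S1 S1-1->S2 S2-0->S2 S2-1->S3 S3-0->S3 S3-1->S4 S4-0->S4 S4-1->S5 S5-0->S5 S5-1->S5

Only the number of `1`s matters, and only up to 5. Make a chain S0 → S1 → S2 → S3 → S4 → S5 advanced by each `1` (with S5 absorbing); every other symbol self-loops. The accepting set is {S0, S1, S2, S3, S4}.
A 6-state machine:
        0   1  
>* S0   S0  S1 
 * S1   S1  S2 
 * S2   S2  S3 
 * S3   S3  S4 
 * S4   S4  S5 
   S5   S5  S5 
(> = start, * = accepting)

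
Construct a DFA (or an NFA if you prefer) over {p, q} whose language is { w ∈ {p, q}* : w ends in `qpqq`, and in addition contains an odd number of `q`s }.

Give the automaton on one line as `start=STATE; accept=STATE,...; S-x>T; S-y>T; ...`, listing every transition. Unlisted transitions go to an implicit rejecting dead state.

start=s0; accept=s7; s0-p>s0; s0-q>s1; s1-p>s2; s1-q>s3; s2-p>s4; s2-q>s5; s3-p>s6; s3-q>s1; s4-p>s4; s4-q>s3; s5-p>s6; s5-q>s7; s6-p>s0; s6-q>s8; s7-p>s2; s7-q>s3; s8-p>s2; s8-q>s9; s9-p>s6; s9-q>s1

Build one automaton per condition and run them in lockstep. The first has 5 states tracking how much of the suffix `qpqq` has currently been matched; the second has 2 states tracking the count of `q`s modulo 2. A product state is a pair (one from each), accepting exactly when both do.
10 states suffice.
        p   q  
>  s0   s0  s1 
   s1   s2  s3 
   s2   s4  s5 
   s3   s6  s1 
   s4   s4  s3 
   s5   s6  s7 
   s6   s0  s8 
 * s7   s2  s3 
   s8   s2  s9 
   s9   s6  s1 
(> = start, * = accepting)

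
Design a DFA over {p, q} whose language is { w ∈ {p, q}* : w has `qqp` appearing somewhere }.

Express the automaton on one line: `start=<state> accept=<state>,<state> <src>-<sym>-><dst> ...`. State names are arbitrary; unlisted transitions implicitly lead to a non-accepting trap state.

start=S0 accept=S3 S0-p->S0 S0-q->S1 S1-p->S0 S1-q->S2 S2-p->S3 S2-q->S2 S3-p->S3 S3-q->S3

Track how much of `qqp` has been matched so far: state S0 is no progress, S3 is the absorbing accept state reached once `qqp` has occurred. Intermediate states record partial matches; on a mismatch, fall back to the longest reusable overlap.
4 states suffice.
        p   q  
>  S0   S0  S1 
   S1   S0  S2 
   S2   S3  S2 
 * S3   S3  S3 
(> = start, * = accepting)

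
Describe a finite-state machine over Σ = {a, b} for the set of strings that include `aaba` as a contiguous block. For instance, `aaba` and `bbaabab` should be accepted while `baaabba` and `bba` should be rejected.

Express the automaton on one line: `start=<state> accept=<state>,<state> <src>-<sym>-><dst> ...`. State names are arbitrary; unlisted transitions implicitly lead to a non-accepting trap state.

Track how much of `aaba` has been matched so far: state q0 is no progress, q4 is the absorbing accept state reached once `aaba` has occurred. Intermediate states record partial matches; on a mismatch, fall back to the longest reusable overlap.
A 5-state machine:
        a   b  
>  q0   q1  q0 
   q1   q2  q0 
   q2   q2  q3 
   q3   q4  q0 
 * q4   q4  q4 
(> = start, * = accepting)

start=q0 accept=q4 q0-a->q1 q0-b->q0 q1-a->q2 q1-b->q0 q2-a->q2 q2-b->q3 q3-a->q4 q3-b->q0 q4-a->q4 q4-b->q4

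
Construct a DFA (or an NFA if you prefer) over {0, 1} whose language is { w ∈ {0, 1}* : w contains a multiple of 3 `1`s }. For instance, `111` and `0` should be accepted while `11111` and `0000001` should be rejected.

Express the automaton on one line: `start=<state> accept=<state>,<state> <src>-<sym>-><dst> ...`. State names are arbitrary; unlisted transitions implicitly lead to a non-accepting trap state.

Keep the running count of `1`s modulo 3: each `1` advances along the cycle q0 → q1 → q2 → q0 while other symbols loop. Accept at q0.
With 3 states:
        0   1  
>* q0   q0  q1 
   q1   q1  q2 
   q2   q2  q0 
(> = start, * = accepting)

start=q0 accept=q0 q0-0->q0 q0-1->q1 q1-0->q1 q1-1->q2 q2-0->q2 q2-1->q0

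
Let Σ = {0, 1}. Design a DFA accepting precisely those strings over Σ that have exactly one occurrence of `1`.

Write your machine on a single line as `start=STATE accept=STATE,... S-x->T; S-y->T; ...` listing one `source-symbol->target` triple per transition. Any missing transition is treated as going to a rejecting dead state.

Only the number of `1`s matters, and only up to 2. Make a chain S0 → S1 → S2 advanced by each `1` (with S2 absorbing); every other symbol self-loops. The accepting set is {S1}.
        0   1  
>  S0   S0  S1 
 * S1   S1  S2 
   S2   S2  S2 
(> = start, * = accepting)

start=S0; accept=S1; S0-0->S0; S0-1->S1; S1-0->S1; S1-1->S2; S2-0->S2; S2-1->S2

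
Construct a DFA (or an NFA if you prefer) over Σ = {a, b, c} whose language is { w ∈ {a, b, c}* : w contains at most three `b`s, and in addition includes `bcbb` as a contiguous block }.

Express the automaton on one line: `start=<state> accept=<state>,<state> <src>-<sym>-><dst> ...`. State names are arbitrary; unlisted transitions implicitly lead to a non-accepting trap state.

Handle the two conditions separately and then intersect. The first has 5 states tracking the count of `b`s, saturating at 4; the second has 5 states tracking whether and how much of `bcbb` has been seen. A product state is a pair (one from each), accepting exactly when both do.
With 18 states:
          a    b    c  
>  s0     s0   s1   s0 
   s1     s2   s3   s4 
   s2     s2   s3   s2 
   s3     s5   s6   s7 
   s4     s2   s8   s2 
   s5     s5   s6   s5 
   s6     s9  s10  s11 
   s7     s5  s12   s5 
   s8     s5  s13   s7 
   s9     s9  s10   s9 
   s10   s14  s10  s15 
   s11    s9  s16   s9 
   s12    s9  s17  s11 
 * s13   s13  s17  s13 
   s14   s14  s10  s14 
   s15   s14  s16  s14 
   s16   s14  s17  s15 
   s17   s17  s17  s17 
(> = start, * = accepting)

start=s0 accept=s13 s0-a->s0 s0-b->s1 s0-c->s0 s1-a->s2 s1-b->s3 s1-c->s4 s2-a->s2 s2-b->s3 s2-c->s2 s3-a->s5 s3-b->s6 s3-c->s7 s4-a->s2 s4-b->s8 s4-c->s2 s5-a->s5 s5-b->s6 s5-c->s5 s6-a->s9 s6-b->s10 s6-c->s11 s7-a->s5 s7-b->s12 s7-c->s5 s8-a->s5 s8-b->s13 s8-c->s7 s9-a->s9 s9-b->s10 s9-c->s9 s10-a->s14 s10-b->s10 s10-c->s15 s11-a->s9 s11-b->s16 s11-c->s9 s12-a->s9 s12-b->s17 s12-c->s11 s13-a->s13 s13-b->s17 s13-c->s13 s14-a->s14 s14-b->s10 s14-c->s14 s15-a->s14 s15-b->s16 s15-c->s14 s16-a->s14 s16-b->s17 s16-c->s15 s17-a->s17 s17-b->s17 s17-c->s17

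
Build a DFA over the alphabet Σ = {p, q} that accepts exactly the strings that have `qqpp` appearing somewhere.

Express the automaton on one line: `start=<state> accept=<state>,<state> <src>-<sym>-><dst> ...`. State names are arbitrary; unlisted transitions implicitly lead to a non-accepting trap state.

start=s0 accept=s4 s0-p->s0 s0-q->s1 s1-p->s0 s1-q->s2 s2-p->s3 s2-q->s2 s3-p->s4 s3-q->s1 s4-p->s4 s4-q->s4

Track how much of `qqpp` has been matched so far: state s0 is no progress, s4 is the absorbing accept state reached once `qqpp` has occurred. Intermediate states record partial matches; on a mismatch, fall back to the longest reusable overlap.
With 5 states:
        p   q  
>  s0   s0  s1 
   s1   s0  s2 
   s2   s3  s2 
   s3   s4  s1 
 * s4   s4  s4 
(> = start, * = accepting)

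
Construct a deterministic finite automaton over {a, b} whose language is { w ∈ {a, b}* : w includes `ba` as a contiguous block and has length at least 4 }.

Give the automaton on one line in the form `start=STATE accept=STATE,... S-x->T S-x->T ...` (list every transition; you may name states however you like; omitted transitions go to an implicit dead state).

start=q0 accept=q8 q0-a->q1 q0-b->q2 q1-a->q3 q1-b->q4 q2-a->q5 q2-b->q4 q3-a->q3 q3-b->q6 q4-a->q7 q4-b->q6 q5-a->q7 q5-b->q7 q6-a->q8 q6-b->q6 q7-a->q8 q7-b->q8 q8-a->q8 q8-b->q8

Handle the two conditions separately and then intersect. The first has 3 states tracking whether and how much of `ba` has been seen; the second has 6 states tracking the input length, saturating at 5. A product state is a pair (one from each), accepting exactly when both do. After merging equivalent states the machine shrinks.
A 9-state machine:
        a   b  
>  q0   q1  q2 
   q1   q3  q4 
   q2   q5  q4 
   q3   q3  q6 
   q4   q7  q6 
   q5   q7  q7 
   q6   q8  q6 
   q7   q8  q8 
 * q8   q8  q8 
(> = start, * = accepting)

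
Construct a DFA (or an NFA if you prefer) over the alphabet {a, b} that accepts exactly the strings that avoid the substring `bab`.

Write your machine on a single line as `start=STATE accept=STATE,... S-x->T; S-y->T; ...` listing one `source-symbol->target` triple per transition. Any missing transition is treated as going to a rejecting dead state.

This is the complement of 'contains `bab`'. Use the same substring-matching states — s0 through s3 holding how much of `bab` has just been matched — but flip the accepting set: everything except the trap s3 accepts.
With 4 states:
        a   b  
>* s0   s0  s1 
 * s1   s2  s1 
 * s2   s0  s3 
   s3   s3  s3 
(> = start, * = accepting)

start=s0; accept=s0,s1,s2; s0-a->s0; s0-b->s1; s1-a->s2; s1-b->s1; s2-a->s0; s2-b->s3; s3-a->s3; s3-b->s3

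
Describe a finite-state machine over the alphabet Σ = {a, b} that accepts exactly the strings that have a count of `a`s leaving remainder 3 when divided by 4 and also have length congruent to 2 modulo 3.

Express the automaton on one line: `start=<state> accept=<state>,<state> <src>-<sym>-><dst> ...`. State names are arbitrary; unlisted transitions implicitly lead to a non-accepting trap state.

start=q0 accept=q11 q0-a->q1 q0-b->q2 q1-a->q3 q1-b->q4 q2-a->q4 q2-b->q5 q3-a->q6 q3-b->q7 q4-a->q7 q4-b->q8 q5-a->q8 q5-b->q0 q6-a->q2 q6-b->q9 q7-a->q9 q7-b->q10 q8-a->q10 q8-b->q1 q9-a->q5 q9-b->q11 q10-a->q11 q10-b->q3 q11-a->q0 q11-b->q6

Handle the two conditions separately and then intersect. The first has 4 states tracking the count of `a`s modulo 4; the second has 3 states tracking the input length modulo 3. A product state is a pair (one from each), accepting exactly when both do.
12 states suffice.
          a    b  
>  q0     q1   q2 
   q1     q3   q4 
   q2     q4   q5 
   q3     q6   q7 
   q4     q7   q8 
   q5     q8   q0 
   q6     q2   q9 
   q7     q9  q10 
   q8    q10   q1 
   q9     q5  q11 
   q10   q11   q3 
 * q11    q0   q6 
(> = start, * = accepting)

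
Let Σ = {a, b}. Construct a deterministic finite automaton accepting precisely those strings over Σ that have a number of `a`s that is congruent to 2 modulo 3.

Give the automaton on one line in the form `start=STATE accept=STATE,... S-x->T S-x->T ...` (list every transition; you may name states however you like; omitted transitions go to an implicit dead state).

Keep the running count of `a`s modulo 3: each `a` advances along the cycle q0 → q1 → q2 → q0 while other symbols loop. Accept at q2.
        a   b  
>  q0   q1  q0 
   q1   q2  q1 
 * q2   q0  q2 
(> = start, * = accepting)

start=q0 accept=q2 q0-a->q1 q0-b->q0 q1-a->q2 q1-b->q1 q2-a->q0 q2-b->q2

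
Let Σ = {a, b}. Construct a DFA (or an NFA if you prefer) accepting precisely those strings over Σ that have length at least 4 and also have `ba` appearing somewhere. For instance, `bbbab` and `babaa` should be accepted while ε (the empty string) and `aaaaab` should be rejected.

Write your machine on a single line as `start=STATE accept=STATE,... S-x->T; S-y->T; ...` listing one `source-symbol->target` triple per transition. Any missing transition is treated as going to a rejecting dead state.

Handle the two conditions separately and then intersect. The first has 6 states tracking the input length, saturating at 5; the second has 3 states tracking whether and how much of `ba` has been seen. A product state is a pair (one from each), accepting exactly when both do.
A 15-state machine:
          a    b  
>  q0     q1   q2 
   q1     q3   q4 
   q2     q5   q4 
   q3     q6   q7 
   q4     q8   q7 
   q5     q8   q8 
   q6     q9  q10 
   q7    q11  q10 
   q8    q11  q11 
   q9    q12  q13 
   q10   q14  q13 
 * q11   q14  q14 
   q12   q12  q13 
   q13   q14  q13 
 * q14   q14  q14 
(> = start, * = accepting)

start=q0; accept=q11,q14; q0-a->q1; q0-b->q2; q1-a->q3; q1-b->q4; q2-a->q5; q2-b->q4; q3-a->q6; q3-b->q7; q4-a->q8; q4-b->q7; q5-a->q8; q5-b->q8; q6-a->q9; q6-b->q10; q7-a->q11; q7-b->q10; q8-a->q11; q8-b->q11; q9-a->q12; q9-b->q13; q10-a->q14; q10-b->q13; q11-a->q14; q11-b->q14; q12-a->q12; q12-b->q13; q13-a->q14; q13-b->q13; q14-a->q14; q14-b->q14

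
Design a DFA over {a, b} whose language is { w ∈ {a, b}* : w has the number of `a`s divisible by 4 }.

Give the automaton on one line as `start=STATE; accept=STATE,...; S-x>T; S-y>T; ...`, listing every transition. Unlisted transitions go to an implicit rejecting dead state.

start=s0; accept=s0; s0-a>s1; s0-b>s0; s1-a>s2; s1-b>s1; s2-a>s3; s2-b>s2; s3-a>s0; s3-b>s3

The only thing that matters is how many `a`s have appeared, reduced mod 4. Use one state per residue: s0 for 0, …, s3 for 3. Reading `a` moves to the next residue; anything else stays put. s0 is accepting.
With 4 states:
        a   b  
>* s0   s1  s0 
   s1   s2  s1 
   s2   s3  s2 
   s3   s0  s3 
(> = start, * = accepting)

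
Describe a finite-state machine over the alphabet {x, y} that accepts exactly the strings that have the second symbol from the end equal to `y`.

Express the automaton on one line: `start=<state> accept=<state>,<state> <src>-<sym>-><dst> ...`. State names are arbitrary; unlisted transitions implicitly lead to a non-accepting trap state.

start=q0 accept=q5,q6 q0-x->q1 q0-y->q2 q1-x->q3 q1-y->q4 q2-x->q5 q2-y->q6 q3-x->q3 q3-y->q4 q4-x->q5 q4-y->q6 q5-x->q3 q5-y->q4 q6-x->q5 q6-y->q6

Because acceptance depends on a position counted from the end, the machine has to buffer the most recent 2 symbols. Make each state the string of the last up-to-2 symbols read; on input `x` shift the window left and append `x`. Accept when the buffered window has length 2 and begins with `y`.
A 7-state machine:
        x   y  
>  q0   q1  q2 
   q1   q3  q4 
   q2   q5  q6 
   q3   q3  q4 
   q4   q5  q6 
 * q5   q3  q4 
 * q6   q5  q6 
(> = start, * = accepting)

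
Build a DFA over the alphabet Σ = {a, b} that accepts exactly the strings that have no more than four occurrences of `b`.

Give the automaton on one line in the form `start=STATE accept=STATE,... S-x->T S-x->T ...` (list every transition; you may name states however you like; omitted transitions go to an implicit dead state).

start=s0 accept=s0,s1,s2,s3,s4 s0-a->s0 s0-b->s1 s1-a->s1 s1-b->s2 s2-a->s2 s2-b->s3 s3-a->s3 s3-b->s4 s4-a->s4 s4-b->s5 s5-a->s5 s5-b->s5

Only the number of `b`s matters, and only up to 5. Make a chain s0 → s1 → s2 → s3 → s4 → s5 advanced by each `b` (with s5 absorbing); every other symbol self-loops. The accepting set is {s0, s1, s2, s3, s4}.
        a   b  
>* s0   s0  s1 
 * s1   s1  s2 
 * s2   s2  s3 
 * s3   s3  s4 
 * s4   s4  s5 
   s5   s5  s5 
(> = start, * = accepting)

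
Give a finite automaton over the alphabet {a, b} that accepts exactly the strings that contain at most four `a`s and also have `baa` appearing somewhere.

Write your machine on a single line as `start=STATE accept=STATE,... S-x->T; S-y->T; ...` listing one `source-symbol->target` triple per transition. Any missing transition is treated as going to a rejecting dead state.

start=q0; accept=q9,q13,q17; q0-a->q1; q0-b->q2; q1-a->q3; q1-b->q4; q2-a->q5; q2-b->q2; q3-a->q6; q3-b->q7; q4-a->q8; q4-b->q4; q5-a->q9; q5-b->q4; q6-a->q10; q6-b->q11; q7-a->q12; q7-b->q7; q8-a->q13; q8-b->q7; q9-a->q13; q9-b->q9; q10-a->q14; q10-b->q15; q11-a->q16; q11-b->q11; q12-a->q17; q12-b->q11; q13-a->q17; q13-b->q13; q14-a->q14; q14-b->q18; q15-a->q19; q15-b->q15; q16-a->q20; q16-b->q15; q17-a->q20; q17-b->q17; q18-a->q19; q18-b->q18; q19-a->q20; q19-b->q18; q20-a->q20; q20-b->q20

Handle the two conditions separately and then intersect. One (6 states) tracks the count of `a`s, saturating at 5; the other (4 states) tracks whether and how much of `baa` has been seen. Each combined state is a pair, one component from each; accept when both components accept.
A 21-state machine:
          a    b  
>  q0     q1   q2 
   q1     q3   q4 
   q2     q5   q2 
   q3     q6   q7 
   q4     q8   q4 
   q5     q9   q4 
   q6    q10  q11 
   q7    q12   q7 
   q8    q13   q7 
 * q9    q13   q9 
   q10   q14  q15 
   q11   q16  q11 
   q12   q17  q11 
 * q13   q17  q13 
   q14   q14  q18 
   q15   q19  q15 
   q16   q20  q15 
 * q17   q20  q17 
   q18   q19  q18 
   q19   q20  q18 
   q20   q20  q20 
(> = start, * = accepting)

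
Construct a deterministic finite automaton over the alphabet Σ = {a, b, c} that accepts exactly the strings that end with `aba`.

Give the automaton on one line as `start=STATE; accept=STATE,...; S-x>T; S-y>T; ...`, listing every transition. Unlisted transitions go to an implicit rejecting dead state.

Remember how much of `aba` the current input suffix matches. State q0 means no match yet; q1 means the last symbol is `a`; q2 means the last 2 symbols are `ab`; q3 means the last 3 symbols are `aba`. Only q3 accepts. On a mismatch, fall back to the longest proper suffix that is still a prefix of `aba`.
With 4 states:
        a   b   c  
>  q0   q1  q0  q0 
   q1   q1  q2  q0 
   q2   q3  q0  q0 
 * q3   q1  q2  q0 
(> = start, * = accepting)

start=q0; accept=q3; q0-a>q1; q0-b>q0; q0-c>q0; q1-a>q1; q1-b>q2; q1-c>q0; q2-a>q3; q2-b>q0; q2-c>q0; q3-a>q1; q3-b>q2; q3-c>q0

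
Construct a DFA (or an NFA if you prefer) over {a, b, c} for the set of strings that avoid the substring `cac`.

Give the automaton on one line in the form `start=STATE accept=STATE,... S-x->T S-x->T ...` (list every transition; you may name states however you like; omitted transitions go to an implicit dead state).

start=q0 accept=q0,q1,q2 q0-a->q0 q0-b->q0 q0-c->q1 q1-a->q2 q1-b->q0 q1-c->q1 q2-a->q0 q2-b->q0 q2-c->q3 q3-a->q3 q3-b->q3 q3-c->q3

Track partial matches of the forbidden pattern `cac`. State q3 is a dead state reached once `cac` has occurred; every other state accepts. q0 means no part of `cac` is currently matched.
4 states suffice.
        a   b   c  
>* q0   q0  q0  q1 
 * q1   q2  q0  q1 
 * q2   q0  q0  q3 
   q3   q3  q3  q3 
(> = start, * = accepting)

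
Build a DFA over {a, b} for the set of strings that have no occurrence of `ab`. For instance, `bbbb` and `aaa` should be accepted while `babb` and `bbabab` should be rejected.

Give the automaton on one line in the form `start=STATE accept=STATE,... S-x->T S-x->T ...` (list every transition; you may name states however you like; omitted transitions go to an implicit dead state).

start=q0 accept=q0,q1 q0-a->q1 q0-b->q0 q1-a->q1 q1-b->q2 q2-a->q2 q2-b->q2

This is the complement of 'contains `ab`'. Use the same substring-matching states — q0 through q2 holding how much of `ab` has just been matched — but flip the accepting set: everything except the trap q2 accepts.
        a   b  
>* q0   q1  q0 
 * q1   q1  q2 
   q2   q2  q2 
(> = start, * = accepting)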